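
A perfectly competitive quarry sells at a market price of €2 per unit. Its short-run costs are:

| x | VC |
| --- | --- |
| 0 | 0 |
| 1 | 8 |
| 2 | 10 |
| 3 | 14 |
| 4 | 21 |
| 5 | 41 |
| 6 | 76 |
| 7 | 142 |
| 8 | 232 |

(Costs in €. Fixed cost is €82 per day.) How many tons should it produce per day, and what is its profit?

Compute π = P·x − TC at each output: x=0: -82; x=1: -88; x=2: -88; x=3: -90; x=4: -95; x=5: -113; x=6: -146; x=7: -210; x=8: -298.
Profit is highest at x = 0. Equivalently, the lowest AVC in the table is 14/3 ≈ €4.67 at x = 3, and P = €2 falls below it — price never covers variable cost, so the firm shuts down and loses only its fixed cost.

x = 0 (shut down); profit = -€82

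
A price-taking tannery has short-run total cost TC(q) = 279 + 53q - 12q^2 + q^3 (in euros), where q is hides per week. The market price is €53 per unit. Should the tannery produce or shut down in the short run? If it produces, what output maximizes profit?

Variable cost is VC = 53q - 12q^2 + q^3, so AVC = VC/q = 53 - 12q + q^2 and MC = dTC/dq = 53 - 24q + 3q^2.
AVC hits its minimum where MC = AVC, at q = 6, giving min AVC = 53 - 12·6 + 6^2 = €17.
P = €53 exceeds min AVC = €17, so the firm stays open.
P = MC gives -24q + 3q^2 = 0, with roots 0 and 8. Take the larger (rising MC): q* = 8.
Check: AVC at q = 8 is €21 ≤ P, so revenue covers variable cost.
Profit = P·q − TC = 53·8 − 447 = -€23, a loss, but smaller than the €279 fixed cost the firm would lose by shutting down.

Produce at q = 8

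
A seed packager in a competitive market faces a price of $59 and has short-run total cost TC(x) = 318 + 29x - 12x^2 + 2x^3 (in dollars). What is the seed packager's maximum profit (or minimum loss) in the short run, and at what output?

AVC = 29 - 12x + 2x^2; min AVC = $11 at x = 3. Since P = $59 ≥ min AVC, the firm produces.
With MC = 29 - 24x + 6x^2, P = MC on the upward-sloping part at x* = 5.
TR = 59·5 = 295. TC = 318 + 95 = 413. Profit = 295 − 413 = -$118.
By producing, the firm covers all variable cost plus $200 of fixed cost; shutting down would lose the full $318.

Profit = -$118 at x = 5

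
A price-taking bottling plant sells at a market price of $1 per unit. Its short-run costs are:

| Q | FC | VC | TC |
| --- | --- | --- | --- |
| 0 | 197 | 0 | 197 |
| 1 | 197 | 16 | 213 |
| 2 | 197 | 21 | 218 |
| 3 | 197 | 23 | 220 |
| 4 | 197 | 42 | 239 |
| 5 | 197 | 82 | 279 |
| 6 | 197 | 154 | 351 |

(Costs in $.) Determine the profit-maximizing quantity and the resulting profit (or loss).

Q = 0 (shut down); profit = -$197

Compute π = P·Q − TC at each output: Q=0: -197; Q=1: -212; Q=2: -216; Q=3: -217; Q=4: -235; Q=5: -274; Q=6: -345.
Profit is highest at Q = 0. Equivalently, the lowest AVC in the table is 23/3 ≈ $7.67 at Q = 3, and P = $1 falls below it — price never covers variable cost, so the firm shuts down and loses only its fixed cost.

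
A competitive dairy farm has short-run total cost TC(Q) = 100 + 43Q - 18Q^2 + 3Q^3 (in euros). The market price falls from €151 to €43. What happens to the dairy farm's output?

MC = 43 - 36Q + 9Q^2; the shutdown threshold is min AVC = €16 (at Q = 3).
With P = €151 above the shutdown price, P = MC gives Q = 6.
At P = €43 ≥ min AVC, set P = MC: Q = 4. The firm stays open but cuts output.

Output falls from 6 to 4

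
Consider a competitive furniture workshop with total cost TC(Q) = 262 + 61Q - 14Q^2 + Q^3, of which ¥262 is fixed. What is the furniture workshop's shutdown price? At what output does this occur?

¥12 per unit, at Q = 7

The shutdown price is the minimum of AVC. VC = 61Q - 14Q^2 + Q^3, so AVC = 61 - 14Q + Q^2.
At the minimum of AVC, MC = AVC. MC = 61 - 28Q + 3Q^2; setting MC = AVC gives 2Q^2 - 14Q = 0, so Q = 7. min AVC = 12.
The firm shuts down for any P below ¥12.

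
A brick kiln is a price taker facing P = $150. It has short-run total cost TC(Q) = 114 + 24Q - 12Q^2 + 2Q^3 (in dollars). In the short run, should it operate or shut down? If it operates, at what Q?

Produce at Q = 7

Variable cost is VC = 24Q - 12Q^2 + 2Q^3, so AVC = VC/Q = 24 - 12Q + 2Q^2 and MC = dTC/dQ = 24 - 24Q + 6Q^2.
AVC is minimized where dAVC/dQ = -12 + 4Q = 0, at Q = 3; min AVC = 24 - 12·3 + 2·3^2 = $6.
Since P = $150 ≥ min AVC = $6, price covers variable cost and the firm should produce.
Set P = MC: 150 = 24 - 24Q + 6Q^2 → -126 - 24Q + 6Q^2 = 0. The roots are Q = -3 and Q = 7; the profit-maximizing output is on the rising part of MC, so Q* = 7.
Check: AVC at Q = 7 is $38 ≤ P, so revenue covers variable cost.
Profit = P·Q − TC = 150·7 − 380 = $670.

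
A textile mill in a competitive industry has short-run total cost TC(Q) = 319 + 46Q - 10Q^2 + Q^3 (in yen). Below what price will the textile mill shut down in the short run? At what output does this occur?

¥21 per unit, at Q = 5

The shutdown price is the minimum of AVC. VC = 46Q - 10Q^2 + Q^3, so AVC = 46 - 10Q + Q^2.
dAVC/dQ = -10 + 2Q = 0 gives Q = 5. min AVC = 46 - 10·5 + 5^2 = 21.
For P < ¥21 the firm produces nothing.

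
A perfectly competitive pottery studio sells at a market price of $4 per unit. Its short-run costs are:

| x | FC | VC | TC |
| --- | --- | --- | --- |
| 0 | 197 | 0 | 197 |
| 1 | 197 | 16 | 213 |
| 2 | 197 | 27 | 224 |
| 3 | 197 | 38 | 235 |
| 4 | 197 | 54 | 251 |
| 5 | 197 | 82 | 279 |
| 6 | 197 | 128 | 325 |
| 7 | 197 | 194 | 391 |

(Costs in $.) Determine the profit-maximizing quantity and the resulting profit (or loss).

Tabulate TR − TC: x=0: -197; x=1: -209; x=2: -216; x=3: -223; x=4: -235; x=5: -259; x=6: -301; x=7: -363.
Profit is highest at x = 0. Equivalently, the lowest AVC in the table is 38/3 ≈ $12.67 at x = 3, and P = $4 falls below it — price never covers variable cost, so the firm shuts down and loses only its fixed cost.

x = 0 (shut down); profit = -$197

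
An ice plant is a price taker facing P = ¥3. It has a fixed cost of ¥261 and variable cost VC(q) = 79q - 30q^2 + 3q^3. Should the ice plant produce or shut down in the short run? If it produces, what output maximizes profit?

Shut down

From TC, MC = TC'(q) = 79 - 60q + 9q^2 and AVC = VC/q = 79 - 30q + 3q^2.
AVC hits its minimum where MC = AVC, at q = 5, giving min AVC = 79 - 30·5 + 3·5^2 = ¥4.
Since P = ¥3 < min AVC = ¥4, price fails to cover variable cost at any output.
Best response: produce nothing and absorb the ¥261 fixed cost.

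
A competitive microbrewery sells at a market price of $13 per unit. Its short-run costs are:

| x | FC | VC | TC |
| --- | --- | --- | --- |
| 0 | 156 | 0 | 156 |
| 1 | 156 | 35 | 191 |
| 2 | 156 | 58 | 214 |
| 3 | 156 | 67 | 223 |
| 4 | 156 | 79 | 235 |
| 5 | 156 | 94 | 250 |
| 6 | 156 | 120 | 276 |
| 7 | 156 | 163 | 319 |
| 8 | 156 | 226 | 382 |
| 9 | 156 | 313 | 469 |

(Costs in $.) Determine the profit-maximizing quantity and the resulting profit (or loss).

x = 0 (shut down); profit = -$156

Compute π = P·x − TC at each output: x=0: -156; x=1: -178; x=2: -188; x=3: -184; x=4: -183; x=5: -185; x=6: -198; x=7: -228; x=8: -278; x=9: -352.
Profit is highest at x = 0. Equivalently, the lowest AVC in the table is 94/5 ≈ $18.80 at x = 5, and P = $13 falls below it — price never covers variable cost, so the firm shuts down and loses only its fixed cost.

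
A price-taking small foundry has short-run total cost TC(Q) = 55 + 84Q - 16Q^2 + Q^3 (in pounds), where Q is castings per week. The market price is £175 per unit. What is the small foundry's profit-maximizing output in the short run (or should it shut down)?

Produce at Q = 13

From TC, MC = TC'(Q) = 84 - 32Q + 3Q^2 and AVC = VC/Q = 84 - 16Q + Q^2.
The AVC parabola has its vertex at Q = 16/2 = 8, where AVC = 84 - 16·8 + 8^2 = £20.
Because £175 ≥ £20, revenue can cover variable cost; the firm operates.
P = MC gives -91 - 32Q + 3Q^2 = 0, with roots -7/3 and 13. Take the larger (rising MC): Q* = 13.
Check: AVC at Q = 13 is £45 ≤ P, so revenue covers variable cost.
Profit = P·Q − TC = 175·13 − 640 = £1635.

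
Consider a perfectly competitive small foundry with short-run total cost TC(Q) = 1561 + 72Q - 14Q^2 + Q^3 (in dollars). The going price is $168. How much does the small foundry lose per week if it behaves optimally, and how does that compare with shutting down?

Profit = -$121 at Q = 12

AVC = 72 - 14Q + Q^2; min AVC = $23 at Q = 7. Since P = $168 ≥ min AVC, the firm produces.
With MC = 72 - 28Q + 3Q^2, P = MC on the upward-sloping part at Q* = 12.
TR = 168·12 = 2016. TC = 1561 + 576 = 2137. Profit = 2016 − 2137 = -$121.
By producing, the firm covers all variable cost plus $1440 of fixed cost; shutting down would lose the full $1561.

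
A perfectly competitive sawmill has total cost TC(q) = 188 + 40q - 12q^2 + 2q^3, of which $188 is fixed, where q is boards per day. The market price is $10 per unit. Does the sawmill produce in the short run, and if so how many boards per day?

From TC, MC = TC'(q) = 40 - 24q + 6q^2 and AVC = VC/q = 40 - 12q + 2q^2.
The AVC parabola has its vertex at q = 12/4 = 3, where AVC = 40 - 12·3 + 2·3^2 = $22.
With P < min AVC ($10 < $22), every unit sold adds to the loss.
Shutting down limits the loss to fixed cost, $188.

Shut down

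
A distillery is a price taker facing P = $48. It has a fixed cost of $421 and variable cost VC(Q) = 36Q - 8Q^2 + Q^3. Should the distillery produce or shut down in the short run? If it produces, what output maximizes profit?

Produce at Q = 6

Strip out fixed cost: VC = 36Q - 8Q^2 + Q^3. Then AVC = 36 - 8Q + Q^2 and MC = 36 - 16Q + 3Q^2.
AVC hits its minimum where MC = AVC, at Q = 4, giving min AVC = 36 - 8·4 + 4^2 = $20.
Because $48 ≥ $20, revenue can cover variable cost; the firm operates.
Set P = MC: 48 = 36 - 16Q + 3Q^2 → -12 - 16Q + 3Q^2 = 0. The roots are Q = -2/3 and Q = 6; the profit-maximizing output is on the rising part of MC, so Q* = 6.
Check: AVC at Q = 6 is $24 ≤ P, so revenue covers variable cost.
Profit = P·Q − TC = 48·6 − 565 = -$277, a loss, but smaller than the $421 fixed cost the firm would lose by shutting down.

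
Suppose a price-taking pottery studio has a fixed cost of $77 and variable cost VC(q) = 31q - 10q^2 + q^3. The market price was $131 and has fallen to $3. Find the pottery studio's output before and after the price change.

MC = 31 - 20q + 3q^2; the shutdown threshold is min AVC = $6 (at q = 5).
At P = $131 ≥ min AVC, set P = MC on the rising branch: q = 10.
At P = $3 < min AVC = $6, price no longer covers variable cost at any output, so the firm shuts down: q = 0.

Output falls from 10 to 0 (the firm shuts down)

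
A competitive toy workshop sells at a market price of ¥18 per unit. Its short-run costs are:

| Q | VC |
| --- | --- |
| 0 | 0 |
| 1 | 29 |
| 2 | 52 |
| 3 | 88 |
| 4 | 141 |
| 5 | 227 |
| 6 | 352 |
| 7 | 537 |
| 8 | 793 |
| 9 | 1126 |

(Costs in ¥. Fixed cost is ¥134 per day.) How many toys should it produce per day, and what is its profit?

Q = 0 (shut down); profit = -¥134

Profit at each row (π = 18Q − TC): Q=0: -134; Q=1: -145; Q=2: -150; Q=3: -168; Q=4: -203; Q=5: -271; Q=6: -378; Q=7: -545; Q=8: -783; Q=9: -1098.
Profit is highest at Q = 0. Equivalently, the lowest AVC in the table is 52/2 ≈ ¥26 at Q = 2, and P = ¥18 falls below it — price never covers variable cost, so the firm shuts down and loses only its fixed cost.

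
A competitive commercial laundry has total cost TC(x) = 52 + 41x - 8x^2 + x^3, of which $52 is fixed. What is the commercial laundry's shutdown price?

$25 per unit

Short-run supply begins at min AVC. From VC = 41x - 8x^2 + x^3, AVC = 41 - 8x + x^2.
At the minimum of AVC, MC = AVC. MC = 41 - 16x + 3x^2; setting MC = AVC gives 2x^2 - 8x = 0, so x = 4. min AVC = 25.
For P < $25 the firm produces nothing.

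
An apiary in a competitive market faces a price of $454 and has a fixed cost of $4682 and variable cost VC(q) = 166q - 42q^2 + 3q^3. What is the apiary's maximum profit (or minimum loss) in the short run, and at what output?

Profit = -$362 at q = 12

AVC = 166 - 42q + 3q^2; min AVC = $19 at q = 7. Since P = $454 ≥ min AVC, the firm produces.
MC = 166 - 84q + 9q^2. Setting P = MC and taking the root on the rising branch gives q* = 12.
TR = 454·12 = 5448. TC = 4682 + 1128 = 5810. Profit = 5448 − 5810 = -$362.
Shutting down would mean losing the fixed cost of $4682, so operating at a loss of $362 is better by $4320.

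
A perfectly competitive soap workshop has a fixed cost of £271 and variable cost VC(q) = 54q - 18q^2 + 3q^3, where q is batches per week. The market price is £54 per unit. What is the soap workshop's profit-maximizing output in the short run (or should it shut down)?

Variable cost is VC = 54q - 18q^2 + 3q^3, so AVC = VC/q = 54 - 18q + 3q^2 and MC = dTC/dq = 54 - 36q + 9q^2.
AVC hits its minimum where MC = AVC, at q = 3, giving min AVC = 54 - 18·3 + 3·3^2 = £27.
Since P = £54 ≥ min AVC = £27, price covers variable cost and the firm should produce.
Solving P = MC: -36q + 9q^2 = 0 ⇒ q = 0 or 4. On the upward-sloping branch, q* = 4.
Check: AVC at q = 4 is £30 ≤ P, so revenue covers variable cost.
Profit = P·q − TC = 54·4 − 391 = -£175, a loss, but smaller than the £271 fixed cost the firm would lose by shutting down.

Produce at q = 4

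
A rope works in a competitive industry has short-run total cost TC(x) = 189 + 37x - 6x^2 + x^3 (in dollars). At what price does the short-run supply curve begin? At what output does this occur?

$28 per unit, at x = 3

The shutdown price is the minimum of AVC. VC = 37x - 6x^2 + x^3, so AVC = 37 - 6x + x^2.
dAVC/dx = -6 + 2x = 0 gives x = 3. min AVC = 37 - 6·3 + 3^2 = 28.
The firm shuts down for any P below $28.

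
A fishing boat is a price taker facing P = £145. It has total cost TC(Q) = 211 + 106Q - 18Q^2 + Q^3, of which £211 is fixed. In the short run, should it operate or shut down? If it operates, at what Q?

Strip out fixed cost: VC = 106Q - 18Q^2 + Q^3. Then AVC = 106 - 18Q + Q^2 and MC = 106 - 36Q + 3Q^2.
AVC hits its minimum where MC = AVC, at Q = 9, giving min AVC = 106 - 18·9 + 9^2 = £25.
P = £145 exceeds min AVC = £25, so the firm stays open.
P = MC gives -39 - 36Q + 3Q^2 = 0, with roots -1 and 13. Take the larger (rising MC): Q* = 13.
Check: AVC at Q = 13 is £41 ≤ P, so revenue covers variable cost.
Profit = P·Q − TC = 145·13 − 744 = £1141.

Produce at Q = 13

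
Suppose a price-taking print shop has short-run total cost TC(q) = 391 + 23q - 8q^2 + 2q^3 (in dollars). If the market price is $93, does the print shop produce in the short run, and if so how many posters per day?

Produce at q = 5

Strip out fixed cost: VC = 23q - 8q^2 + 2q^3. Then AVC = 23 - 8q + 2q^2 and MC = 23 - 16q + 6q^2.
AVC is minimized where dAVC/dq = -8 + 4q = 0, at q = 2; min AVC = 23 - 8·2 + 2·2^2 = $15.
Since P = $93 ≥ min AVC = $15, price covers variable cost and the firm should produce.
Set P = MC: 93 = 23 - 16q + 6q^2 → -70 - 16q + 6q^2 = 0. The roots are q = -7/3 and q = 5; the profit-maximizing output is on the rising part of MC, so q* = 5.
Check: AVC at q = 5 is $33 ≤ P, so revenue covers variable cost.
Profit = P·q − TC = 93·5 − 556 = -$91, a loss, but smaller than the $391 fixed cost the firm would lose by shutting down.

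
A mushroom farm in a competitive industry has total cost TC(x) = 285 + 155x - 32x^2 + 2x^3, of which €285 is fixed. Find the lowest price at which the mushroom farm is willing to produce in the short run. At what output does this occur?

€27 per unit, at x = 8

Short-run supply begins at min AVC. From VC = 155x - 32x^2 + 2x^3, AVC = 155 - 32x + 2x^2.
At the minimum of AVC, MC = AVC. MC = 155 - 64x + 6x^2; setting MC = AVC gives 4x^2 - 32x = 0, so x = 8. min AVC = 27.
The firm shuts down for any P below €27.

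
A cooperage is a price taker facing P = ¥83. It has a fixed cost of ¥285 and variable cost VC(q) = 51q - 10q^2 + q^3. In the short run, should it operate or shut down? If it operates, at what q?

Variable cost is VC = 51q - 10q^2 + q^3, so AVC = VC/q = 51 - 10q + q^2 and MC = dTC/dq = 51 - 20q + 3q^2.
AVC is minimized where dAVC/dq = -10 + 2q = 0, at q = 5; min AVC = 51 - 10·5 + 5^2 = ¥26.
Since P = ¥83 ≥ min AVC = ¥26, price covers variable cost and the firm should produce.
Solving P = MC: -32 - 20q + 3q^2 = 0 ⇒ q = -4/3 or 8. On the upward-sloping branch, q* = 8.
Check: AVC at q = 8 is ¥35 ≤ P, so revenue covers variable cost.
Profit = P·q − TC = 83·8 − 565 = ¥99.

Produce at q = 8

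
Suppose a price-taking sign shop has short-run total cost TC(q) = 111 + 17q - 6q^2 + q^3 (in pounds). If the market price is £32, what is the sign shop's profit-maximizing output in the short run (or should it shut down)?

Produce at q = 5

Strip out fixed cost: VC = 17q - 6q^2 + q^3. Then AVC = 17 - 6q + q^2 and MC = 17 - 12q + 3q^2.
AVC is minimized where dAVC/dq = -6 + 2q = 0, at q = 3; min AVC = 17 - 6·3 + 3^2 = £8.
Because £32 ≥ £8, revenue can cover variable cost; the firm operates.
Solving P = MC: -15 - 12q + 3q^2 = 0 ⇒ q = -1 or 5. On the upward-sloping branch, q* = 5.
Check: AVC at q = 5 is £12 ≤ P, so revenue covers variable cost.
Profit = P·q − TC = 32·5 − 171 = -£11, a loss, but smaller than the £111 fixed cost the firm would lose by shutting down.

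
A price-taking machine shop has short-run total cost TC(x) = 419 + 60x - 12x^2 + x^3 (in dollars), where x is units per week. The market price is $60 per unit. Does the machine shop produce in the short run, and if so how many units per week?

Produce at x = 8

From TC, MC = TC'(x) = 60 - 24x + 3x^2 and AVC = VC/x = 60 - 12x + x^2.
AVC hits its minimum where MC = AVC, at x = 6, giving min AVC = 60 - 12·6 + 6^2 = $24.
P = $60 exceeds min AVC = $24, so the firm stays open.
P = MC gives -24x + 3x^2 = 0, with roots 0 and 8. Take the larger (rising MC): x* = 8.
Check: AVC at x = 8 is $28 ≤ P, so revenue covers variable cost.
Profit = P·x − TC = 60·8 − 643 = -$163, a loss, but smaller than the $419 fixed cost the firm would lose by shutting down.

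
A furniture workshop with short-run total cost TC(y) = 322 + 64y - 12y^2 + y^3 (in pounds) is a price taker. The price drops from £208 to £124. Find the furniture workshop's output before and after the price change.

MC = 64 - 24y + 3y^2; the shutdown threshold is min AVC = £28 (at y = 6).
With P = £208 above the shutdown price, P = MC gives y = 12.
At P = £124 ≥ min AVC, set P = MC: y = 10. The firm stays open but cuts output.

Output falls from 12 to 10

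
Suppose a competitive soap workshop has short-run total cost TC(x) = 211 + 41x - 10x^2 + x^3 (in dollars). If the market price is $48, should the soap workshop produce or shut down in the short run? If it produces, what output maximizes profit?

Variable cost is VC = 41x - 10x^2 + x^3, so AVC = VC/x = 41 - 10x + x^2 and MC = dTC/dx = 41 - 20x + 3x^2.
AVC hits its minimum where MC = AVC, at x = 5, giving min AVC = 41 - 10·5 + 5^2 = $16.
P = $48 exceeds min AVC = $16, so the firm stays open.
Solving P = MC: -7 - 20x + 3x^2 = 0 ⇒ x = -1/3 or 7. On the upward-sloping branch, x* = 7.
Check: AVC at x = 7 is $20 ≤ P, so revenue covers variable cost.
Profit = P·x − TC = 48·7 − 351 = -$15, a loss, but smaller than the $211 fixed cost the firm would lose by shutting down.

Produce at x = 7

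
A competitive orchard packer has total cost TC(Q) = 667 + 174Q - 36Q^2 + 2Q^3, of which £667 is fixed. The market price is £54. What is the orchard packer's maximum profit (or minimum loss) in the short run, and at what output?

AVC = 174 - 36Q + 2Q^2 has its minimum £12 at Q = 9; price £54 clears that bar, so the firm operates.
MC = 174 - 72Q + 6Q^2. Setting P = MC and taking the root on the rising branch gives Q* = 10.
TR = 54·10 = 540. TC = 667 + 140 = 807. Profit = 540 − 807 = -£267.
By producing, the firm covers all variable cost plus £400 of fixed cost; shutting down would lose the full £667.

Profit = -£267 at Q = 10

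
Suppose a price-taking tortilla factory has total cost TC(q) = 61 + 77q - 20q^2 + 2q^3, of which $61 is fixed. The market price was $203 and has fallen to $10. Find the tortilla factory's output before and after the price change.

Output falls from 9 to 0 (the firm shuts down)

MC = 77 - 40q + 6q^2; the shutdown threshold is min AVC = $27 (at q = 5).
At P = $203 ≥ min AVC, set P = MC on the rising branch: q = 9.
At P = $10 < min AVC = $27, price no longer covers variable cost at any output, so the firm shuts down: q = 0.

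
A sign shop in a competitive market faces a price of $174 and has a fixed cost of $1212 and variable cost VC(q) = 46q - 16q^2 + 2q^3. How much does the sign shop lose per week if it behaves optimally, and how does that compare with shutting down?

Profit = -$188 at q = 8

AVC = 46 - 16q + 2q^2; min AVC = $14 at q = 4. Since P = $174 ≥ min AVC, the firm produces.
MC = 46 - 32q + 6q^2. Setting P = MC and taking the root on the rising branch gives q* = 8.
TR = 174·8 = 1392. TC = 1212 + 368 = 1580. Profit = 1392 − 1580 = -$188.
That loss of $188 beats the $1212 the firm would lose by shutting down; producing recovers $1024 of fixed cost.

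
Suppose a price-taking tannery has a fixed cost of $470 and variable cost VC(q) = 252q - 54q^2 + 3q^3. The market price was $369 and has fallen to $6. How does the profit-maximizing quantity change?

Output falls from 13 to 0 (the firm shuts down)

MC = 252 - 108q + 9q^2; the shutdown threshold is min AVC = $9 (at q = 9).
At P = $369 ≥ min AVC, set P = MC on the rising branch: q = 13.
At P = $6 < min AVC = $9, price no longer covers variable cost at any output, so the firm shuts down: q = 0.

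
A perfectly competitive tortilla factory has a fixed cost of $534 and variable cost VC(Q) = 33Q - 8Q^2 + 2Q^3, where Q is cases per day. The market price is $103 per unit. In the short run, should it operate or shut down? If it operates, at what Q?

Produce at Q = 5

From TC, MC = TC'(Q) = 33 - 16Q + 6Q^2 and AVC = VC/Q = 33 - 8Q + 2Q^2.
The AVC parabola has its vertex at Q = 8/4 = 2, where AVC = 33 - 8·2 + 2·2^2 = $25.
Since P = $103 ≥ min AVC = $25, price covers variable cost and the firm should produce.
Set P = MC: 103 = 33 - 16Q + 6Q^2 → -70 - 16Q + 6Q^2 = 0. The roots are Q = -7/3 and Q = 5; the profit-maximizing output is on the rising part of MC, so Q* = 5.
Check: AVC at Q = 5 is $43 ≤ P, so revenue covers variable cost.
Profit = P·Q − TC = 103·5 − 749 = -$234, a loss, but smaller than the $534 fixed cost the firm would lose by shutting down.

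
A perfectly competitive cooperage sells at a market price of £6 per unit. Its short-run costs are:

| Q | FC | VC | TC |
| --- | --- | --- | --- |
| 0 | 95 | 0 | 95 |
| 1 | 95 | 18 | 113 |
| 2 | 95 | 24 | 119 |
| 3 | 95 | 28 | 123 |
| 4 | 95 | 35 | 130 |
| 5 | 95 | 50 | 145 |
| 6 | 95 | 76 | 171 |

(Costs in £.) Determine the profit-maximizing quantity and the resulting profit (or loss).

Compute π = P·Q − TC at each output: Q=0: -95; Q=1: -107; Q=2: -107; Q=3: -105; Q=4: -106; Q=5: -115; Q=6: -135.
Profit is highest at Q = 0. Equivalently, the lowest AVC in the table is 35/4 ≈ £8.75 at Q = 4, and P = £6 falls below it — price never covers variable cost, so the firm shuts down and loses only its fixed cost.

Q = 0 (shut down); profit = -£95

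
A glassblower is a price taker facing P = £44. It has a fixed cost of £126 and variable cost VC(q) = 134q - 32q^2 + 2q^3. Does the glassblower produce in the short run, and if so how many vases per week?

Produce at q = 9

Strip out fixed cost: VC = 134q - 32q^2 + 2q^3. Then AVC = 134 - 32q + 2q^2 and MC = 134 - 64q + 6q^2.
AVC is minimized where dAVC/dq = -32 + 4q = 0, at q = 8; min AVC = 134 - 32·8 + 2·8^2 = £6.
Since P = £44 ≥ min AVC = £6, price covers variable cost and the firm should produce.
Set P = MC: 44 = 134 - 64q + 6q^2 → 90 - 64q + 6q^2 = 0. The roots are q = 5/3 and q = 9; the profit-maximizing output is on the rising part of MC, so q* = 9.
Check: AVC at q = 9 is £8 ≤ P, so revenue covers variable cost.
Profit = P·q − TC = 44·9 − 198 = £198.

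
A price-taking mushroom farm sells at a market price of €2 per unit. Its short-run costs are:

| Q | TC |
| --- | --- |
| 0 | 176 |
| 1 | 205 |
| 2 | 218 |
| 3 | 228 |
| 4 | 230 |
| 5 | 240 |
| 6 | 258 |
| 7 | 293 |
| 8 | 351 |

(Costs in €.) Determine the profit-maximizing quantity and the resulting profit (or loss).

Q = 0 (shut down); profit = -€176

Compute π = P·Q − TC at each output: Q=0: -176; Q=1: -203; Q=2: -214; Q=3: -222; Q=4: -222; Q=5: -230; Q=6: -246; Q=7: -279; Q=8: -335.
Profit is highest at Q = 0. Equivalently, the lowest AVC in the table is 64/5 ≈ €12.80 at Q = 5, and P = €2 falls below it — price never covers variable cost, so the firm shuts down and loses only its fixed cost.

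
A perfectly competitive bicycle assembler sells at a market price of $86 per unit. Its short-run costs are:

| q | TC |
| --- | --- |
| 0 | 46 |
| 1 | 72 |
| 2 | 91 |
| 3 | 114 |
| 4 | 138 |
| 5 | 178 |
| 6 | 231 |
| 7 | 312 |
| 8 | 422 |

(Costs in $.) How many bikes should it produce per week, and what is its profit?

Tabulate TR − TC: q=0: -46; q=1: 14; q=2: 81; q=3: 144; q=4: 206; q=5: 252; q=6: 285; q=7: 290; q=8: 266.
Profit is maximized at q = 7. AVC there is 266/7 = $38 ≤ P, so producing beats shutting down (which would give -$46).

q = 7; profit = $290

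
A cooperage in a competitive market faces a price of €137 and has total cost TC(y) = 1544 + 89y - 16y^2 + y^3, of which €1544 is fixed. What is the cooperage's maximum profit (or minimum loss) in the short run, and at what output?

Profit = -€392 at y = 12

AVC = 89 - 16y + y^2; min AVC = €25 at y = 8. Since P = €137 ≥ min AVC, the firm produces.
MC = 89 - 32y + 3y^2. Setting P = MC and taking the root on the rising branch gives y* = 12.
TR = 137·12 = 1644. TC = 1544 + 492 = 2036. Profit = 1644 − 2036 = -€392.
Shutting down would mean losing the fixed cost of €1544, so operating at a loss of €392 is better by €1152.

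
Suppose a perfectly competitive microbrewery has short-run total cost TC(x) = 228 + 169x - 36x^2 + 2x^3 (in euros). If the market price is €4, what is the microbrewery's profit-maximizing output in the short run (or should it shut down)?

Variable cost is VC = 169x - 36x^2 + 2x^3, so AVC = VC/x = 169 - 36x + 2x^2 and MC = dTC/dx = 169 - 72x + 6x^2.
AVC hits its minimum where MC = AVC, at x = 9, giving min AVC = 169 - 36·9 + 2·9^2 = €7.
With P < min AVC (€4 < €7), every unit sold adds to the loss.
Shutting down limits the loss to fixed cost, €228.

Shut down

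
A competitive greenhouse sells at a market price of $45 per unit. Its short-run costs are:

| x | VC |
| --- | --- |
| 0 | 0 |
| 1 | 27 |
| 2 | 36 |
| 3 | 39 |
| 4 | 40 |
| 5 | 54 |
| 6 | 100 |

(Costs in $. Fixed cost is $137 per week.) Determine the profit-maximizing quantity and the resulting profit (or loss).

x = 5; profit = $34

Profit at each row (π = 45x − TC): x=0: -137; x=1: -119; x=2: -83; x=3: -41; x=4: 3; x=5: 34; x=6: 33.
Profit is maximized at x = 5. AVC there is 54/5 = $10.80 ≤ P, so producing beats shutting down (which would give -$137).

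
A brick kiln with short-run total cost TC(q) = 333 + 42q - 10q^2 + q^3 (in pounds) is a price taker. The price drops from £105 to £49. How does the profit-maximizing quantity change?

AVC = 42 - 10q + q^2, minimized at q = 5 where min AVC = £17. MC = 42 - 20q + 3q^2.
At P = £105 ≥ min AVC, set P = MC on the rising branch: q = 9.
At P = £49 ≥ min AVC, set P = MC: q = 7. The firm stays open but cuts output.

Output falls from 9 to 7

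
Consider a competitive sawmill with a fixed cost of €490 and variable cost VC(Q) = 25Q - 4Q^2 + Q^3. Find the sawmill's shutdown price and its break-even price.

Shutdown price = min AVC. AVC = 25 - 4Q + Q^2, with vertex at Q = 2 and minimum €21.
ATC = 490/Q + 25 - 4Q + Q^2. Setting dATC/dQ = −490/Q^2 − 4 + 2Q = 0 gives Q = 7 (since 2·7^3 − 4·7^2 = 490).
min ATC = 490/7 + 25 − 4·7 + 7^2 = €116. That is the break-even price.
Between these two prices the firm operates at a loss; above €116 it earns a profit.

Shutdown price = €21; break-even price = €116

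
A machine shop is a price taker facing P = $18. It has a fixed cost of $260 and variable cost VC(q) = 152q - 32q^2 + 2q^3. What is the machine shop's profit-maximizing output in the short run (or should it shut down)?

Shut down

Strip out fixed cost: VC = 152q - 32q^2 + 2q^3. Then AVC = 152 - 32q + 2q^2 and MC = 152 - 64q + 6q^2.
AVC is minimized where dAVC/dq = -32 + 4q = 0, at q = 8; min AVC = 152 - 32·8 + 2·8^2 = $24.
Since P = $18 < min AVC = $24, price fails to cover variable cost at any output.
Shutting down limits the loss to fixed cost, $260.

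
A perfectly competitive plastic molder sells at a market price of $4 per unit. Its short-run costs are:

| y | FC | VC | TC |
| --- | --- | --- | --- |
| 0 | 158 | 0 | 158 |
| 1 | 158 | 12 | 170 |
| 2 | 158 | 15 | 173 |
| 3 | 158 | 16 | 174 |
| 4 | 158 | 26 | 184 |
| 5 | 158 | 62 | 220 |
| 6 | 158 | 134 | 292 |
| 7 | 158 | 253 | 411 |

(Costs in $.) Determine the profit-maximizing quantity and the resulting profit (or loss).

Tabulate TR − TC: y=0: -158; y=1: -166; y=2: -165; y=3: -162; y=4: -168; y=5: -200; y=6: -268; y=7: -383.
Profit is highest at y = 0. Equivalently, the lowest AVC in the table is 16/3 ≈ $5.33 at y = 3, and P = $4 falls below it — price never covers variable cost, so the firm shuts down and loses only its fixed cost.

y = 0 (shut down); profit = -$158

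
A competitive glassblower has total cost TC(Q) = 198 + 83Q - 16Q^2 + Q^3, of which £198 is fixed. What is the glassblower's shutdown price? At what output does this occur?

£19 per unit, at Q = 8

The firm shuts down when price falls below the minimum of average variable cost. AVC = VC/Q = 83 - 16Q + Q^2.
At the minimum of AVC, MC = AVC. MC = 83 - 32Q + 3Q^2; setting MC = AVC gives 2Q^2 - 16Q = 0, so Q = 8. min AVC = 19.
The firm shuts down for any P below £19.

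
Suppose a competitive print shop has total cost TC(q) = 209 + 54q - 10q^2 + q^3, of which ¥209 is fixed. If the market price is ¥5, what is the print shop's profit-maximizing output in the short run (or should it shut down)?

Strip out fixed cost: VC = 54q - 10q^2 + q^3. Then AVC = 54 - 10q + q^2 and MC = 54 - 20q + 3q^2.
AVC is minimized where dAVC/dq = -10 + 2q = 0, at q = 5; min AVC = 54 - 10·5 + 5^2 = ¥29.
Since P = ¥5 < min AVC = ¥29, price fails to cover variable cost at any output.
Best response: produce nothing and absorb the ¥209 fixed cost.

Shut down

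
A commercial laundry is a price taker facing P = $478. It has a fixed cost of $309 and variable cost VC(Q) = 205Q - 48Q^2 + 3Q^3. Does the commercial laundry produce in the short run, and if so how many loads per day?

Variable cost is VC = 205Q - 48Q^2 + 3Q^3, so AVC = VC/Q = 205 - 48Q + 3Q^2 and MC = dTC/dQ = 205 - 96Q + 9Q^2.
The AVC parabola has its vertex at Q = 48/6 = 8, where AVC = 205 - 48·8 + 3·8^2 = $13.
Because $478 ≥ $13, revenue can cover variable cost; the firm operates.
Solving P = MC: -273 - 96Q + 9Q^2 = 0 ⇒ Q = -7/3 or 13. On the upward-sloping branch, Q* = 13.
Check: AVC at Q = 13 is $88 ≤ P, so revenue covers variable cost.
Profit = P·Q − TC = 478·13 − 1453 = $4761.

Produce at Q = 13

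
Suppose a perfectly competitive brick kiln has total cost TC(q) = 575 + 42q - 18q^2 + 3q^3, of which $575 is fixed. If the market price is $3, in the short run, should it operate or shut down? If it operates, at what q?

Shut down

From TC, MC = TC'(q) = 42 - 36q + 9q^2 and AVC = VC/q = 42 - 18q + 3q^2.
AVC hits its minimum where MC = AVC, at q = 3, giving min AVC = 42 - 18·3 + 3·3^2 = $15.
With P < min AVC ($3 < $15), every unit sold adds to the loss.
The firm minimizes its loss by shutting down and losing only its fixed cost of $575.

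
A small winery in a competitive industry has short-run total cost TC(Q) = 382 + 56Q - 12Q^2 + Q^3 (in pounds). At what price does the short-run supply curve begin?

The shutdown price is the minimum of AVC. VC = 56Q - 12Q^2 + Q^3, so AVC = 56 - 12Q + Q^2.
dAVC/dQ = -12 + 2Q = 0 gives Q = 6. min AVC = 56 - 12·6 + 6^2 = 20.
For P < £20 the firm produces nothing.

£20 per unit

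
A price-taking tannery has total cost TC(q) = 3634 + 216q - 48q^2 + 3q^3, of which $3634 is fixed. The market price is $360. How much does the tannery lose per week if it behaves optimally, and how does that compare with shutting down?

Profit = -$178 at q = 12

AVC = 216 - 48q + 3q^2 has its minimum $24 at q = 8; price $360 clears that bar, so the firm operates.
With MC = 216 - 96q + 9q^2, P = MC on the upward-sloping part at q* = 12.
TR = 360·12 = 4320. TC = 3634 + 864 = 4498. Profit = 4320 − 4498 = -$178.
Shutting down would mean losing the fixed cost of $3634, so operating at a loss of $178 is better by $3456.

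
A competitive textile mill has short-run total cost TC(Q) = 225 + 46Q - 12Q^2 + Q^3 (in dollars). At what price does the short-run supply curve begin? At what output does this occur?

$10 per unit, at Q = 6

Short-run supply begins at min AVC. From VC = 46Q - 12Q^2 + Q^3, AVC = 46 - 12Q + Q^2.
dAVC/dQ = -12 + 2Q = 0 gives Q = 6. min AVC = 46 - 12·6 + 6^2 = 10.
For P < $10 the firm produces nothing.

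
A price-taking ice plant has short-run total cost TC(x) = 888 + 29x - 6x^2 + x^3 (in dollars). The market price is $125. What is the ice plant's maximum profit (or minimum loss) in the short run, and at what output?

AVC = 29 - 6x + x^2; min AVC = $20 at x = 3. Since P = $125 ≥ min AVC, the firm produces.
With MC = 29 - 12x + 3x^2, P = MC on the upward-sloping part at x* = 8.
TR = 125·8 = 1000. TC = 888 + 360 = 1248. Profit = 1000 − 1248 = -$248.
By producing, the firm covers all variable cost plus $640 of fixed cost; shutting down would lose the full $888.

Profit = -$248 at x = 8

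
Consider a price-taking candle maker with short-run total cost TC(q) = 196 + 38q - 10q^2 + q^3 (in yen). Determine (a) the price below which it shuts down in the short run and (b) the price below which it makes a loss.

Shutdown price = ¥13; break-even price = ¥45

Shutdown price = min AVC. AVC = 38 - 10q + q^2, with vertex at q = 5 and minimum ¥13.
ATC = 196/q + 38 - 10q + q^2. Setting dATC/dq = −196/q^2 − 10 + 2q = 0 gives q = 7 (since 2·7^3 − 10·7^2 = 196).
min ATC = 196/7 + 38 − 10·7 + 7^2 = ¥45. That is the break-even price.
Between these two prices the firm operates at a loss; above ¥45 it earns a profit.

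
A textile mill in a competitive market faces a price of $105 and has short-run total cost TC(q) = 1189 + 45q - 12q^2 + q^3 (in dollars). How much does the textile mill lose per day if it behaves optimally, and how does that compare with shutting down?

Profit = -$389 at q = 10

AVC = 45 - 12q + q^2; min AVC = $9 at q = 6. Since P = $105 ≥ min AVC, the firm produces.
MC = 45 - 24q + 3q^2. Setting P = MC and taking the root on the rising branch gives q* = 10.
TR = 105·10 = 1050. TC = 1189 + 250 = 1439. Profit = 1050 − 1439 = -$389.
That loss of $389 beats the $1189 the firm would lose by shutting down; producing recovers $800 of fixed cost.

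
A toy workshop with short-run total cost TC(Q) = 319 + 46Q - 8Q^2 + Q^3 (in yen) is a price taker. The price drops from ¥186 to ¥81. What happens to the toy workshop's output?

MC = 46 - 16Q + 3Q^2; the shutdown threshold is min AVC = ¥30 (at Q = 4).
With P = ¥186 above the shutdown price, P = MC gives Q = 10.
At P = ¥81 ≥ min AVC, set P = MC: Q = 7. The firm stays open but cuts output.

Output falls from 10 to 7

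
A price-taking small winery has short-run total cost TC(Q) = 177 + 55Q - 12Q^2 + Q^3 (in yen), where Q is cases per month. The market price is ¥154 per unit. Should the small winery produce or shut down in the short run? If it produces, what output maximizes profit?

From TC, MC = TC'(Q) = 55 - 24Q + 3Q^2 and AVC = VC/Q = 55 - 12Q + Q^2.
The AVC parabola has its vertex at Q = 12/2 = 6, where AVC = 55 - 12·6 + 6^2 = ¥19.
P = ¥154 exceeds min AVC = ¥19, so the firm stays open.
Set P = MC: 154 = 55 - 24Q + 3Q^2 → -99 - 24Q + 3Q^2 = 0. The roots are Q = -3 and Q = 11; the profit-maximizing output is on the rising part of MC, so Q* = 11.
Check: AVC at Q = 11 is ¥44 ≤ P, so revenue covers variable cost.
Profit = P·Q − TC = 154·11 − 661 = ¥1033.

Produce at Q = 11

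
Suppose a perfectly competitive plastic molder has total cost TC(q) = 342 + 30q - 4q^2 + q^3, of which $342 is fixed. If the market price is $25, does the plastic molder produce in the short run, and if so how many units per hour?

Shut down

Strip out fixed cost: VC = 30q - 4q^2 + q^3. Then AVC = 30 - 4q + q^2 and MC = 30 - 8q + 3q^2.
AVC hits its minimum where MC = AVC, at q = 2, giving min AVC = 30 - 4·2 + 2^2 = $26.
Since P = $25 < min AVC = $26, price fails to cover variable cost at any output.
Shutting down limits the loss to fixed cost, $342.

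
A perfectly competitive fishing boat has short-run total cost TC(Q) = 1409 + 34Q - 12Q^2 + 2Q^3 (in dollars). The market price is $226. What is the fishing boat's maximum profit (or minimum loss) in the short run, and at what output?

AVC = 34 - 12Q + 2Q^2; min AVC = $16 at Q = 3. Since P = $226 ≥ min AVC, the firm produces.
MC = 34 - 24Q + 6Q^2. Setting P = MC and taking the root on the rising branch gives Q* = 8.
TR = 226·8 = 1808. TC = 1409 + 528 = 1937. Profit = 1808 − 1937 = -$129.
That loss of $129 beats the $1409 the firm would lose by shutting down; producing recovers $1280 of fixed cost.

Profit = -$129 at Q = 8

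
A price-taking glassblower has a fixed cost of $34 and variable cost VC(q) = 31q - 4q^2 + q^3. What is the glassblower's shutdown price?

Short-run supply begins at min AVC. From VC = 31q - 4q^2 + q^3, AVC = 31 - 4q + q^2.
dAVC/dq = -4 + 2q = 0 gives q = 2. min AVC = 31 - 4·2 + 2^2 = 27.
The firm shuts down for any P below $27.

$27 per unit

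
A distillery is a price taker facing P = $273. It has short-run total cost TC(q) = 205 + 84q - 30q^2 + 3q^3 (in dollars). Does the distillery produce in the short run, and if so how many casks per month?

Produce at q = 9

Variable cost is VC = 84q - 30q^2 + 3q^3, so AVC = VC/q = 84 - 30q + 3q^2 and MC = dTC/dq = 84 - 60q + 9q^2.
The AVC parabola has its vertex at q = 30/6 = 5, where AVC = 84 - 30·5 + 3·5^2 = $9.
Because $273 ≥ $9, revenue can cover variable cost; the firm operates.
P = MC gives -189 - 60q + 9q^2 = 0, with roots -7/3 and 9. Take the larger (rising MC): q* = 9.
Check: AVC at q = 9 is $57 ≤ P, so revenue covers variable cost.
Profit = P·q − TC = 273·9 − 718 = $1739.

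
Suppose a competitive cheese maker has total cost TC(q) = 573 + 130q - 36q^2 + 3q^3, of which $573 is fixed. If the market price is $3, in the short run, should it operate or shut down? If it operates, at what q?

Shut down

From TC, MC = TC'(q) = 130 - 72q + 9q^2 and AVC = VC/q = 130 - 36q + 3q^2.
AVC hits its minimum where MC = AVC, at q = 6, giving min AVC = 130 - 36·6 + 3·6^2 = $22.
P = $3 lies below min AVC = $22; no output level covers variable cost.
The firm minimizes its loss by shutting down and losing only its fixed cost of $573.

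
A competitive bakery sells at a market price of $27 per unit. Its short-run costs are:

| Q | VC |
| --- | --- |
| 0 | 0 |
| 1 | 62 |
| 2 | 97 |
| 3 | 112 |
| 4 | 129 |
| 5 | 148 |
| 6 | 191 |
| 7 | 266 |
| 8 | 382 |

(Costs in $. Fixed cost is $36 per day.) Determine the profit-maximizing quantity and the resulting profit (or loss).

Q = 0 (shut down); profit = -$36

Tabulate TR − TC: Q=0: -36; Q=1: -71; Q=2: -79; Q=3: -67; Q=4: -57; Q=5: -49; Q=6: -65; Q=7: -113; Q=8: -202.
Profit is highest at Q = 0. Equivalently, the lowest AVC in the table is 148/5 ≈ $29.60 at Q = 5, and P = $27 falls below it — price never covers variable cost, so the firm shuts down and loses only its fixed cost.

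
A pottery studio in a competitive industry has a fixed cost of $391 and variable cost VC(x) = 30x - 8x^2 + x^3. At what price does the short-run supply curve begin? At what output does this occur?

$14 per unit, at x = 4

The firm shuts down when price falls below the minimum of average variable cost. AVC = VC/x = 30 - 8x + x^2.
At the minimum of AVC, MC = AVC. MC = 30 - 16x + 3x^2; setting MC = AVC gives 2x^2 - 8x = 0, so x = 4. min AVC = 14.
For P < $14 the firm produces nothing.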